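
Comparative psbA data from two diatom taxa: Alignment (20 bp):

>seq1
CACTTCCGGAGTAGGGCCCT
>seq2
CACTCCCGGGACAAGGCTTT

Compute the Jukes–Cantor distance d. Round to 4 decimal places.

The sequences differ at 7 of 20 sites (5, 10, 11, 12, 14, 18, 19), so p = 7/20 = 0.35.
d = −(3/4) ln(1 − 4p/3) = −0.75 ln(1 − 0.466667) = −0.75 ln(0.533333)
  = −0.75 × (-0.628609) = 0.471457 substitutions/site.

0.4715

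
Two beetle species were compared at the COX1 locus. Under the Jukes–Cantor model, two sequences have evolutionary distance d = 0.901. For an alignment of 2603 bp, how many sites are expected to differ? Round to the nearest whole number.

1365

Invert JC69: p = (3/4)(1 − e^(−4d/3)) = 0.75 × (1 − e^(-1.201333)) = 0.75 × (1 − 0.300793) = 0.524405.
Expected differing sites = pL ≈ 0.524405 × 2603 = 1365.026215 ≈ 1365.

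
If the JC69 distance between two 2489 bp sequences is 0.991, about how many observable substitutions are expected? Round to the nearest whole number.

Invert JC69: p = (3/4)(1 − e^(−4d/3)) = 0.75 × (1 − e^(-1.321333)) = 0.75 × (1 − 0.266779) = 0.549916.
Expected differing sites = pL ≈ 0.549916 × 2489 = 1368.740924 ≈ 1369.

1369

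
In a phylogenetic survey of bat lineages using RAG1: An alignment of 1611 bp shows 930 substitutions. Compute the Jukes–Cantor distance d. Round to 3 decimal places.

1.101

p = 930/1611 ≈ 0.577281.
d = −(3/4) ln(1 − 4p/3) = −0.75 ln(1 − 0.769708) = −0.75 ln(0.230292)
  = −0.75 × (-1.468407) = 1.101305 substitutions/site.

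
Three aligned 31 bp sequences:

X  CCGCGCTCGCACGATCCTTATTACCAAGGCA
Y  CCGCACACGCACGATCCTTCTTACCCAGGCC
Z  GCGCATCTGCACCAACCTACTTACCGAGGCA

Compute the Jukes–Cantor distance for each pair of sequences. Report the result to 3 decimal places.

d(X,Y) = 0.182, d(X,Z) = 0.422, d(Y,Z) = 0.367

X–Y: 5/31 sites differ → p ≈ 0.16129, d = −0.75 ln(1 − 0.215053) = 0.181604 ≈ 0.182.
X–Z: 10/31 sites differ → p ≈ 0.322581, d = −0.75 ln(1 − 0.430108) = 0.421731 ≈ 0.422.
Y–Z: 9/31 sites differ → p ≈ 0.290323, d = −0.75 ln(1 − 0.387097) = 0.367161 ≈ 0.367.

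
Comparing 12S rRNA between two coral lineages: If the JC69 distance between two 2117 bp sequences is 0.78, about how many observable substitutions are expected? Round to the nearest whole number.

Invert JC69: p = (3/4)(1 − e^(−4d/3)) = 0.75 × (1 − e^(-1.04)) = 0.75 × (1 − 0.353455) = 0.484909.
Expected differing sites = pL ≈ 0.484909 × 2117 = 1026.552353 ≈ 1027.

1027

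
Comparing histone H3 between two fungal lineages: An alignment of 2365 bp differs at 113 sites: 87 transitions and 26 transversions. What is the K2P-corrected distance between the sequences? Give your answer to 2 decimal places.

P = 87/2365 ≈ 0.036786 and Q = 26/2365 ≈ 0.010994.
Under the Kimura two-parameter model, d = −½ ln(1 − 2P − Q) − ¼ ln(1 − 2Q).
1 − 2P − Q = 0.915434, giving −½ ln(0.915434) = 0.044179.
1 − 2Q = 0.978012, giving −¼ ln(0.978012) = 0.005558.
d = 0.044179 + 0.005558 = 0.049737.

0.05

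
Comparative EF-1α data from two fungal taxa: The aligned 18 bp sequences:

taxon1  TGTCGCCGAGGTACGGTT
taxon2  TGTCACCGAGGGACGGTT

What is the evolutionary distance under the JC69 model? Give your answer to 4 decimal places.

0.1203

The sequences differ at 2 of 18 sites (5, 12), so p = 2/18 ≈ 0.111111.
d = −(3/4) ln(1 − 4p/3) = −0.75 ln(1 − 0.148148) = −0.75 ln(0.851852)
  = −0.75 × (-0.160342) = 0.120257 substitutions/site.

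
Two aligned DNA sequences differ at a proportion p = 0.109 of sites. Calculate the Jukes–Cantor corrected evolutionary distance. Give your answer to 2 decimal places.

d = −(3/4) ln(1 − 4p/3) = −0.75 ln(1 − 0.145333) = −0.75 ln(0.854667)
  = −0.75 × (-0.157043) = 0.117782 substitutions/site.

0.12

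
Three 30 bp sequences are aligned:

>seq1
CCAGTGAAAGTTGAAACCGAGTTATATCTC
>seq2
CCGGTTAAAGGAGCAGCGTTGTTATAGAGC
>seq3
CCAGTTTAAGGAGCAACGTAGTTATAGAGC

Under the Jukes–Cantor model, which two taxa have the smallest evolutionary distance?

seq1–seq2: 12/30 differ, p = 0.400, d = 0.572.
seq1–seq3: 10/30 differ, p = 0.333, d = 0.441.
seq2–seq3: 4/30 differ, p = 0.133, d = 0.147.
The smallest distance is between seq2 and seq3.

seq2 and seq3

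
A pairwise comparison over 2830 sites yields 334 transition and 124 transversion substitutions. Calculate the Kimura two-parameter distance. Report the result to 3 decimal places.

P = 334/2830 ≈ 0.118021 and Q = 124/2830 ≈ 0.043816.
Under the Kimura two-parameter model, d = −½ ln(1 − 2P − Q) − ¼ ln(1 − 2Q).
1 − 2P − Q = 0.720142, giving −½ ln(0.720142) = 0.164153.
1 − 2Q = 0.912368, giving −¼ ln(0.912368) = 0.022928.
d = 0.164153 + 0.022928 = 0.187081.

0.187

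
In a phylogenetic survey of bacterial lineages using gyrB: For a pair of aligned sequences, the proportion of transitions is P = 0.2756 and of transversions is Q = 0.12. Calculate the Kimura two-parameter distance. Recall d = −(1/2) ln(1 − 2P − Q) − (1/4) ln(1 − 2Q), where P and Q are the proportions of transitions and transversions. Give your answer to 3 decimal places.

Under the Kimura two-parameter model, d = −½ ln(1 − 2P − Q) − ¼ ln(1 − 2Q).
1 − 2P − Q = 0.3288, giving −½ ln(0.3288) = 0.556153.
1 − 2Q = 0.76, giving −¼ ln(0.76) = 0.068609.
d = 0.556153 + 0.068609 = 0.624762.

0.625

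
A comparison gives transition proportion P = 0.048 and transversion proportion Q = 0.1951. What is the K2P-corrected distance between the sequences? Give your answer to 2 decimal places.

0.30

Under the Kimura two-parameter model, d = −½ ln(1 − 2P − Q) − ¼ ln(1 − 2Q).
1 − 2P − Q = 0.7089, giving −½ ln(0.7089) = 0.172020.
1 − 2Q = 0.6098, giving −¼ ln(0.6098) = 0.123656.
d = 0.172020 + 0.123656 = 0.295676.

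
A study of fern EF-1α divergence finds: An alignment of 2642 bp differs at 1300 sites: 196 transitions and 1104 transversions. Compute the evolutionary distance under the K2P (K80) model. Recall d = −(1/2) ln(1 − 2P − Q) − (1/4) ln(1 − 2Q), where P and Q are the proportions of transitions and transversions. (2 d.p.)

P = 196/2642 ≈ 0.074186 and Q = 1104/2642 ≈ 0.417865.
Under the Kimura two-parameter model, d = −½ ln(1 − 2P − Q) − ¼ ln(1 − 2Q).
1 − 2P − Q = 0.433763, giving −½ ln(0.433763) = 0.417628.
1 − 2Q = 0.16427, giving −¼ ln(0.16427) = 0.451561.
d = 0.417628 + 0.451561 = 0.869189.

0.87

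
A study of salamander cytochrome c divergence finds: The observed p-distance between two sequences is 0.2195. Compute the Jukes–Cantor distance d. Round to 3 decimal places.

0.260

d = −(3/4) ln(1 − 4p/3) = −0.75 ln(1 − 0.292667) = −0.75 ln(0.707333)
  = −0.75 × (-0.346254) = 0.259691 substitutions/site.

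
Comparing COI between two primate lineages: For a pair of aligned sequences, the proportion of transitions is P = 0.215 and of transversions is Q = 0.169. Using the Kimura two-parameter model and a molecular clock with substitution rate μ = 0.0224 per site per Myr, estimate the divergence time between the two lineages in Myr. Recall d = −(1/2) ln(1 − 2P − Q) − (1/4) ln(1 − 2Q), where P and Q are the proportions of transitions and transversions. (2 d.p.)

Under the Kimura two-parameter model, d = −½ ln(1 − 2P − Q) − ¼ ln(1 − 2Q).
1 − 2P − Q = 0.401, giving −½ ln(0.401) = 0.456897.
1 − 2Q = 0.662, giving −¼ ln(0.662) = 0.103122.
d = 0.456897 + 0.103122 = 0.560019.
Under a molecular clock d = 2μt, so t = d/(2μ) = 0.560019 / (2 × 0.0224) = 12.50 Myr.

12.50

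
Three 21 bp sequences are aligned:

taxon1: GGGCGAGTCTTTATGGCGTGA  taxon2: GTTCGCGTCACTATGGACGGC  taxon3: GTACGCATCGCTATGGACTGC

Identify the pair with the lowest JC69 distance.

taxon2 and taxon3

taxon1–taxon2: 9/21 differ, p = 0.429, d = 0.635.
taxon1–taxon3: 9/21 differ, p = 0.429, d = 0.635.
taxon2–taxon3: 4/21 differ, p = 0.190, d = 0.220.
The smallest distance is between taxon2 and taxon3.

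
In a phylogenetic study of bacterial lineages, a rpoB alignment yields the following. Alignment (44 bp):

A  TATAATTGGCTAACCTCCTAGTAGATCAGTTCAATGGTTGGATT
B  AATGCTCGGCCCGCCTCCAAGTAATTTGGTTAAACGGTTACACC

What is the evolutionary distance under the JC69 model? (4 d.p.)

0.5913

The sequences differ at 18 of 44 sites, so p = 18/44 ≈ 0.409091.
d = −(3/4) ln(1 − 4p/3) = −0.75 ln(1 − 0.545455) = −0.75 ln(0.454545)
  = −0.75 × (-0.788458) = 0.591344 substitutions/site.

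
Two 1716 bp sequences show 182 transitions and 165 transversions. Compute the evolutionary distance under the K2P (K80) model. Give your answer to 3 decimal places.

P = 182/1716 ≈ 0.106061 and Q = 165/1716 ≈ 0.096154.
Under the Kimura two-parameter model, d = −½ ln(1 − 2P − Q) − ¼ ln(1 − 2Q).
1 − 2P − Q = 0.691724, giving −½ ln(0.691724) = 0.184284.
1 − 2Q = 0.807692, giving −¼ ln(0.807692) = 0.053394.
d = 0.184284 + 0.053394 = 0.237678.

0.238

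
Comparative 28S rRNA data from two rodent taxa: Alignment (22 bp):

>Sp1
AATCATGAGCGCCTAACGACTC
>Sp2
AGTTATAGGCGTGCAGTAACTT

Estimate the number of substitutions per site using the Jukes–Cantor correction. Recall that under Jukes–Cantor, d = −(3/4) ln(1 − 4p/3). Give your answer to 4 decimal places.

0.8240

The sequences differ at 11 of 22 sites, so p = 11/22 = 0.5.
d = −(3/4) ln(1 − 4p/3) = −0.75 ln(1 − 0.666667) = −0.75 ln(0.333333)
  = −0.75 × (-1.098613) = 0.823960 substitutions/site.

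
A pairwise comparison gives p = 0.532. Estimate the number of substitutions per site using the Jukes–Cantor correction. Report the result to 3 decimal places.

d = −(3/4) ln(1 − 4p/3) = −0.75 ln(1 − 0.709333) = −0.75 ln(0.290667)
  = −0.75 × (-1.235577) = 0.926683 substitutions/site.

0.927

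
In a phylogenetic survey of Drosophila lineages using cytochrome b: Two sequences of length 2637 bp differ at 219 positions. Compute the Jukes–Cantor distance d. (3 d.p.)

p = 219/2637 ≈ 0.083049.
d = −(3/4) ln(1 − 4p/3) = −0.75 ln(1 − 0.110732) = −0.75 ln(0.889268)
  = −0.75 × (-0.117357) = 0.088018 substitutions/site.

0.088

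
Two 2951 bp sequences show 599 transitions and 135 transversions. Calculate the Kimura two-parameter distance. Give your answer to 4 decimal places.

0.3245

P = 599/2951 ≈ 0.202982 and Q = 135/2951 ≈ 0.045747.
Under the Kimura two-parameter model, d = −½ ln(1 − 2P − Q) − ¼ ln(1 − 2Q).
1 − 2P − Q = 0.548289, giving −½ ln(0.548289) = 0.300476.
1 − 2Q = 0.908506, giving −¼ ln(0.908506) = 0.023988.
d = 0.300476 + 0.023988 = 0.324464.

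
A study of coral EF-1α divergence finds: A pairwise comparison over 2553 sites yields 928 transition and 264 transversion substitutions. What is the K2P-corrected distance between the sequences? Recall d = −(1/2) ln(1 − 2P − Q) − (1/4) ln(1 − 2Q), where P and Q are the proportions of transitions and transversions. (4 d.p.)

0.9451

P = 928/2553 ≈ 0.363494 and Q = 264/2553 ≈ 0.103408.
Under the Kimura two-parameter model, d = −½ ln(1 − 2P − Q) − ¼ ln(1 − 2Q).
1 − 2P − Q = 0.169604, giving −½ ln(0.169604) = 0.887144.
1 − 2Q = 0.793184, giving −¼ ln(0.793184) = 0.057925.
d = 0.887144 + 0.057925 = 0.945069.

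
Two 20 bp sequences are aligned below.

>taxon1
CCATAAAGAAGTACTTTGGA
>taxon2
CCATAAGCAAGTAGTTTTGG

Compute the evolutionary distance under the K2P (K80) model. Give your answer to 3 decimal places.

Of 20 sites, 2 differences are transitions and 3 are transversions, so P = 2/20 = 0.1 and Q = 3/20 = 0.15.
Under the Kimura two-parameter model, d = −½ ln(1 − 2P − Q) − ¼ ln(1 − 2Q).
1 − 2P − Q = 0.65, giving −½ ln(0.65) = 0.215391.
1 − 2Q = 0.7, giving −¼ ln(0.7) = 0.089169.
d = 0.215391 + 0.089169 = 0.304560.

0.305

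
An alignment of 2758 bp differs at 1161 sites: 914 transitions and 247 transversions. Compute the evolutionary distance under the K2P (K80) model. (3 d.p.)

P = 914/2758 ≈ 0.3314 and Q = 247/2758 ≈ 0.089558.
Under the Kimura two-parameter model, d = −½ ln(1 − 2P − Q) − ¼ ln(1 − 2Q).
1 − 2P − Q = 0.247642, giving −½ ln(0.247642) = 0.697886.
1 − 2Q = 0.820884, giving −¼ ln(0.820884) = 0.049343.
d = 0.697886 + 0.049343 = 0.747229.

0.747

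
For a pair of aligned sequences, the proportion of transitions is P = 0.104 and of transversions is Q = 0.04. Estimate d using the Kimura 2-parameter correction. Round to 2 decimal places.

0.16

Under the Kimura two-parameter model, d = −½ ln(1 − 2P − Q) − ¼ ln(1 − 2Q).
1 − 2P − Q = 0.752, giving −½ ln(0.752) = 0.142509.
1 − 2Q = 0.92, giving −¼ ln(0.92) = 0.020845.
d = 0.142509 + 0.020845 = 0.163354.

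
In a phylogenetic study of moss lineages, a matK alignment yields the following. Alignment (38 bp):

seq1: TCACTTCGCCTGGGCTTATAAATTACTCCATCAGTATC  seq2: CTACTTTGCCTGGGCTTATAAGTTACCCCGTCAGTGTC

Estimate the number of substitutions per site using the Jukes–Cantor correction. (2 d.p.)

0.21

The sequences differ at 7 of 38 sites (1, 2, 7, 22, 27, 30, 36), so p = 7/38 ≈ 0.184211.
d = −(3/4) ln(1 − 4p/3) = −0.75 ln(1 − 0.245615) = −0.75 ln(0.754385)
  = −0.75 × (-0.281852) = 0.211389 substitutions/site.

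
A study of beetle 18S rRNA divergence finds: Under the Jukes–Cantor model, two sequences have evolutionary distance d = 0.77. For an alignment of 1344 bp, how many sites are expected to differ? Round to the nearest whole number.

647

Invert JC69: p = (3/4)(1 − e^(−4d/3)) = 0.75 × (1 − e^(-1.026667)) = 0.75 × (1 − 0.358199) = 0.481351.
Expected differing sites = pL ≈ 0.481351 × 1344 = 646.935744 ≈ 647.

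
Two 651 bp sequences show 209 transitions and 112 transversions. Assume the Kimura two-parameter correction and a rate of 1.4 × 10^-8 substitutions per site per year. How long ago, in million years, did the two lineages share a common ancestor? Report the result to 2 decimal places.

P = 209/651 ≈ 0.321045 and Q = 112/651 ≈ 0.172043.
Under the Kimura two-parameter model, d = −½ ln(1 − 2P − Q) − ¼ ln(1 − 2Q).
1 − 2P − Q = 0.185867, giving −½ ln(0.185867) = 0.841362.
1 − 2Q = 0.655914, giving −¼ ln(0.655914) = 0.105431.
d = 0.841362 + 0.105431 = 0.946793.
Under a molecular clock d = 2μt, so t = d/(2μ) = 0.946793 / (2 × 1.4 × 10^-8) = 33.81 million years.

33.81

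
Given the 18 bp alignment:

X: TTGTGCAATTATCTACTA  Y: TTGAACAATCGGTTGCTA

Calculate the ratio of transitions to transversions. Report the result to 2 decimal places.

2.50

Transitions are A↔G and C↔T; transversions are all other mismatches.
Transitions: 5. Transversions: 2.
R = 5/2 = 2.50.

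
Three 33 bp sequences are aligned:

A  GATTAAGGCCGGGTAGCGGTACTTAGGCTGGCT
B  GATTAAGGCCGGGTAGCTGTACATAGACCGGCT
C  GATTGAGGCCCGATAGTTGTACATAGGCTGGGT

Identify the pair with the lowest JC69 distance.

A–B: 4/33 differ, p = 0.121, d = 0.132.
A–C: 7/33 differ, p = 0.212, d = 0.249.
B–C: 7/33 differ, p = 0.212, d = 0.249.
The smallest distance is between A and B.

A and B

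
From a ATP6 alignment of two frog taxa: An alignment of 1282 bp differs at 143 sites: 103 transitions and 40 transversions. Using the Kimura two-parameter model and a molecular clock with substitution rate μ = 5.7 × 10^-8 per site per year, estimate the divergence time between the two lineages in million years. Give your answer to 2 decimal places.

P = 103/1282 ≈ 0.080343 and Q = 40/1282 ≈ 0.031201.
Under the Kimura two-parameter model, d = −½ ln(1 − 2P − Q) − ¼ ln(1 − 2Q).
1 − 2P − Q = 0.808113, giving −½ ln(0.808113) = 0.106527.
1 − 2Q = 0.937598, giving −¼ ln(0.937598) = 0.016108.
d = 0.106527 + 0.016108 = 0.122635.
Under a molecular clock d = 2μt, so t = d/(2μ) = 0.122635 / (2 × 5.7 × 10^-8) = 1.08 million years.

1.08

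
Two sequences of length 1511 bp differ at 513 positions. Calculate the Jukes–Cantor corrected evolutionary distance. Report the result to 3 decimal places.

0.452

p = 513/1511 ≈ 0.33951.
d = −(3/4) ln(1 − 4p/3) = −0.75 ln(1 − 0.45268) = −0.75 ln(0.54732)
  = −0.75 × (-0.602722) = 0.452042 substitutions/site.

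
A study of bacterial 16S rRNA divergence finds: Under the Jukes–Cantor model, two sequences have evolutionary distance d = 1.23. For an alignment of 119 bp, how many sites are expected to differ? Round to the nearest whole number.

72

Invert JC69: p = (3/4)(1 − e^(−4d/3)) = 0.75 × (1 − e^(-1.64)) = 0.75 × (1 − 0.193980) = 0.604515.
Expected differing sites = pL ≈ 0.604515 × 119 = 71.937285 ≈ 72.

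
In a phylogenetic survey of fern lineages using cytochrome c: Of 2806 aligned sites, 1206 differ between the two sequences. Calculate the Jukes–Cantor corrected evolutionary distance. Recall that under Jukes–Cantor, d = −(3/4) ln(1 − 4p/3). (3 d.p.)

0.638

p = 1206/2806 ≈ 0.429793.
d = −(3/4) ln(1 − 4p/3) = −0.75 ln(1 − 0.573057) = −0.75 ln(0.426943)
  = −0.75 × (-0.851105) = 0.638329 substitutions/site.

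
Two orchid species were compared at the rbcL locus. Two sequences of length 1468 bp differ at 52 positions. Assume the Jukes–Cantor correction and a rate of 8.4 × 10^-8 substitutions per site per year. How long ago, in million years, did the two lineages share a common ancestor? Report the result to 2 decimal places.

0.22

p = 52/1468 ≈ 0.035422.
d = −(3/4) ln(1 − 4p/3) = −0.75 ln(1 − 0.047229) = −0.75 ln(0.952771)
  = −0.75 × (-0.048381) = 0.036286 substitutions/site.
Under a molecular clock d = 2μt, so t = d/(2μ) = 0.036286 / (2 × 8.4 × 10^-8) = 0.22 million years.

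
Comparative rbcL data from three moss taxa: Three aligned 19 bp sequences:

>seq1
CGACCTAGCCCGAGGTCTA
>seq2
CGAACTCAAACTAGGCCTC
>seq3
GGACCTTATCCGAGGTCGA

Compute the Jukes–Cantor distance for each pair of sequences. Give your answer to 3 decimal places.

seq1–seq2: 8/19 sites differ → p ≈ 0.421053, d = −0.75 ln(1 − 0.561404) = 0.618132 ≈ 0.618.
seq1–seq3: 5/19 sites differ → p ≈ 0.263158, d = −0.75 ln(1 − 0.350877) = 0.324100 ≈ 0.324.
seq2–seq3: 9/19 sites differ → p ≈ 0.473684, d = −0.75 ln(1 − 0.631579) = 0.748897 ≈ 0.749.

d(seq1,seq2) = 0.618, d(seq1,seq3) = 0.324, d(seq2,seq3) = 0.749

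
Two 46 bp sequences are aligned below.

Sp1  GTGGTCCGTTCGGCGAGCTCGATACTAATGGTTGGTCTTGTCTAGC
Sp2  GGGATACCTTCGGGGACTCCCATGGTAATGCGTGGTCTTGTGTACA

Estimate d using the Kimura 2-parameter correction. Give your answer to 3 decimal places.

0.470

Of 46 sites, 4 differences are transitions and 12 are transversions, so P = 4/46 ≈ 0.086957 and Q = 12/46 ≈ 0.26087.
Under the Kimura two-parameter model, d = −½ ln(1 − 2P − Q) − ¼ ln(1 − 2Q).
1 − 2P − Q = 0.565216, giving −½ ln(0.565216) = 0.285274.
1 − 2Q = 0.47826, giving −¼ ln(0.47826) = 0.184400.
d = 0.285274 + 0.184400 = 0.469674.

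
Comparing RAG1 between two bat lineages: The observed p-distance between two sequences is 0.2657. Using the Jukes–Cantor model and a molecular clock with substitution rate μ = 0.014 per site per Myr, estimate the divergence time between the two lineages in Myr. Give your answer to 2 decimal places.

d = −(3/4) ln(1 − 4p/3) = −0.75 ln(1 − 0.354267) = −0.75 ln(0.645733)
  = −0.75 × (-0.437369) = 0.328027 substitutions/site.
Under a molecular clock d = 2μt, so t = d/(2μ) = 0.328027 / (2 × 0.014) = 11.72 Myr.

11.72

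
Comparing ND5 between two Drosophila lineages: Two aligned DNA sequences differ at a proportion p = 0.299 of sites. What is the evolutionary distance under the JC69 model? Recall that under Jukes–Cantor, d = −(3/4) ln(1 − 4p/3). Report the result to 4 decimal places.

0.3815

d = −(3/4) ln(1 − 4p/3) = −0.75 ln(1 − 0.398667) = −0.75 ln(0.601333)
  = −0.75 × (-0.508606) = 0.381455 substitutions/site.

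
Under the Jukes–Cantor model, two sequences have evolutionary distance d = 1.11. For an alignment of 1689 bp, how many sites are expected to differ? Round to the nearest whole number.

978

Invert JC69: p = (3/4)(1 − e^(−4d/3)) = 0.75 × (1 − e^(-1.48)) = 0.75 × (1 − 0.227638) = 0.579272.
Expected differing sites = pL ≈ 0.579272 × 1689 = 978.390408 ≈ 978.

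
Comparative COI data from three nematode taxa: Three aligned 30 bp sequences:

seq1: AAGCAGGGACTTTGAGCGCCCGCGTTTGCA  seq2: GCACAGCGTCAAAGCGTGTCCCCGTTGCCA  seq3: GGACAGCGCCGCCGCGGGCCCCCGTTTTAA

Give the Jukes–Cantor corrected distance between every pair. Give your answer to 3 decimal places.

d(seq1,seq2) = 0.730, d(seq1,seq3) = 0.647, d(seq2,seq3) = 0.441

seq1–seq2: 14/30 sites differ → p ≈ 0.466667, d = −0.75 ln(1 − 0.622223) = 0.730088 ≈ 0.730.
seq1–seq3: 13/30 sites differ → p ≈ 0.433333, d = −0.75 ln(1 − 0.577777) = 0.646666 ≈ 0.647.
seq2–seq3: 10/30 sites differ → p ≈ 0.333333, d = −0.75 ln(1 − 0.444444) = 0.440839 ≈ 0.441.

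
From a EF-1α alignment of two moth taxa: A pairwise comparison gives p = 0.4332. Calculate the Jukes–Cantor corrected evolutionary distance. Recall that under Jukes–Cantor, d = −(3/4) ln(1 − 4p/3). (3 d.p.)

0.646

d = −(3/4) ln(1 − 4p/3) = −0.75 ln(1 − 0.5776) = −0.75 ln(0.4224)
  = −0.75 × (-0.861803) = 0.646352 substitutions/site.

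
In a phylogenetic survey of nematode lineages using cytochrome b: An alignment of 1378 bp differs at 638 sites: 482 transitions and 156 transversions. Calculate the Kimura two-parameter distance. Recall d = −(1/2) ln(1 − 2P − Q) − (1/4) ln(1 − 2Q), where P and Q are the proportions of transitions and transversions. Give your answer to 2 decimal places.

P = 482/1378 ≈ 0.349782 and Q = 156/1378 ≈ 0.113208.
Under the Kimura two-parameter model, d = −½ ln(1 − 2P − Q) − ¼ ln(1 − 2Q).
1 − 2P − Q = 0.187228, giving −½ ln(0.187228) = 0.837714.
1 − 2Q = 0.773584, giving −¼ ln(0.773584) = 0.064180.
d = 0.837714 + 0.064180 = 0.901894.

0.90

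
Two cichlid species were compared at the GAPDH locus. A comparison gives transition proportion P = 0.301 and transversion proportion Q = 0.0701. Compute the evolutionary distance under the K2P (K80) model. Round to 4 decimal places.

0.5953

Under the Kimura two-parameter model, d = −½ ln(1 − 2P − Q) − ¼ ln(1 − 2Q).
1 − 2P − Q = 0.3279, giving −½ ln(0.3279) = 0.557523.
1 − 2Q = 0.8598, giving −¼ ln(0.8598) = 0.037764.
d = 0.557523 + 0.037764 = 0.595287.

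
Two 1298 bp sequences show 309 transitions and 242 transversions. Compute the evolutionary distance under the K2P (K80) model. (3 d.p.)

0.660

P = 309/1298 ≈ 0.238059 and Q = 242/1298 ≈ 0.186441.
Under the Kimura two-parameter model, d = −½ ln(1 − 2P − Q) − ¼ ln(1 − 2Q).
1 − 2P − Q = 0.337441, giving −½ ln(0.337441) = 0.543182.
1 − 2Q = 0.627118, giving −¼ ln(0.627118) = 0.116655.
d = 0.543182 + 0.116655 = 0.659837.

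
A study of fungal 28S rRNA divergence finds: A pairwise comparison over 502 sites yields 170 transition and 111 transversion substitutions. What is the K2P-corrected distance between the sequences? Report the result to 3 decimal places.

P = 170/502 ≈ 0.338645 and Q = 111/502 ≈ 0.221116.
Under the Kimura two-parameter model, d = −½ ln(1 − 2P − Q) − ¼ ln(1 − 2Q).
1 − 2P − Q = 0.101594, giving −½ ln(0.101594) = 1.143385.
1 − 2Q = 0.557768, giving −¼ ln(0.557768) = 0.145953.
d = 1.143385 + 0.145953 = 1.289338.

1.289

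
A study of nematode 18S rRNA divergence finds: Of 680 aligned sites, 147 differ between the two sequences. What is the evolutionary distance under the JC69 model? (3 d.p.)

p = 147/680 ≈ 0.216176.
d = −(3/4) ln(1 − 4p/3) = −0.75 ln(1 − 0.288235) = −0.75 ln(0.711765)
  = −0.75 × (-0.340007) = 0.255005 substitutions/site.

0.255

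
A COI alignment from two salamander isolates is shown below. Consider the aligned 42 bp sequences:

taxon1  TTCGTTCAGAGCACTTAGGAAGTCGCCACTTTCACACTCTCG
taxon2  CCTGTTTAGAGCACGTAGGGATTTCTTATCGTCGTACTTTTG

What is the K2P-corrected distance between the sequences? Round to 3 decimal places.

Of 42 sites, 14 differences are transitions and 4 are transversions, so P = 14/42 ≈ 0.333333 and Q = 4/42 ≈ 0.095238.
Under the Kimura two-parameter model, d = −½ ln(1 − 2P − Q) − ¼ ln(1 − 2Q).
1 − 2P − Q = 0.238096, giving −½ ln(0.238096) = 0.717541.
1 − 2Q = 0.809524, giving −¼ ln(0.809524) = 0.052827.
d = 0.717541 + 0.052827 = 0.770368.

0.770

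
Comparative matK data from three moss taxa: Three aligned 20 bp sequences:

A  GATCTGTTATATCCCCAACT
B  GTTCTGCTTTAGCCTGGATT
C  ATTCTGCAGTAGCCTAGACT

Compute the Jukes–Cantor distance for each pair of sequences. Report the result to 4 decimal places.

d(A,B) = 0.5716, d(A,C) = 0.6872, d(B,C) = 0.3041

A–B: 8/20 sites differ → p = 0.4, d = −0.75 ln(1 − 0.533333) = 0.571605 ≈ 0.5716.
A–C: 9/20 sites differ → p = 0.45, d = −0.75 ln(1 − 0.6) = 0.687218 ≈ 0.6872.
B–C: 5/20 sites differ → p = 0.25, d = −0.75 ln(1 − 0.333333) = 0.304098 ≈ 0.3041.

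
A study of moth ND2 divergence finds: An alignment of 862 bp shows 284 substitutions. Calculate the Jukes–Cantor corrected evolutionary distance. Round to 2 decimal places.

0.43

p = 284/862 ≈ 0.329466.
d = −(3/4) ln(1 − 4p/3) = −0.75 ln(1 − 0.439288) = −0.75 ln(0.560712)
  = −0.75 × (-0.578548) = 0.433911 substitutions/site.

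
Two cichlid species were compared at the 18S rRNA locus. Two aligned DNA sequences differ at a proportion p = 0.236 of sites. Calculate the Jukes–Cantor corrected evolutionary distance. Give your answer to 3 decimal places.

d = −(3/4) ln(1 − 4p/3) = −0.75 ln(1 − 0.314667) = −0.75 ln(0.685333)
  = −0.75 × (-0.377850) = 0.283388 substitutions/site.

0.283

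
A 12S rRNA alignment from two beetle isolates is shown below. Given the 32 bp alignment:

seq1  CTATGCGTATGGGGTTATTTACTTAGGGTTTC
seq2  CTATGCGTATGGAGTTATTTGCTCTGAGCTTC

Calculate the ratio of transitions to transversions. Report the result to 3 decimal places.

Transitions are A↔G and C↔T; transversions are all other mismatches.
Transitions: 5. Transversions: 1.
R = 5/1 = 5.000.

5.000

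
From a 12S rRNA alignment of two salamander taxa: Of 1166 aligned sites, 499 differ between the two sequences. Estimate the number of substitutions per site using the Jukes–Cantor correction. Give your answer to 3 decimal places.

p = 499/1166 ≈ 0.427959.
d = −(3/4) ln(1 − 4p/3) = −0.75 ln(1 − 0.570612) = −0.75 ln(0.429388)
  = −0.75 × (-0.845394) = 0.634046 substitutions/site.

0.634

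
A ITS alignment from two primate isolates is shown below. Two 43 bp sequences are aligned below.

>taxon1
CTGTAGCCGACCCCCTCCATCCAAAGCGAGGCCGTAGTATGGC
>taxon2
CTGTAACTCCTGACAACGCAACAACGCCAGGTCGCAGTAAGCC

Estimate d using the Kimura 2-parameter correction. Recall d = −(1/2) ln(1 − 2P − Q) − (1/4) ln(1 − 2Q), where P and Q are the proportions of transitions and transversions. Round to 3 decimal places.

Of 43 sites, 5 differences are transitions and 14 are transversions, so P = 5/43 ≈ 0.116279 and Q = 14/43 ≈ 0.325581.
Under the Kimura two-parameter model, d = −½ ln(1 − 2P − Q) − ¼ ln(1 − 2Q).
1 − 2P − Q = 0.441861, giving −½ ln(0.441861) = 0.408380.
1 − 2Q = 0.348838, giving −¼ ln(0.348838) = 0.263287.
d = 0.408380 + 0.263287 = 0.671667.

0.672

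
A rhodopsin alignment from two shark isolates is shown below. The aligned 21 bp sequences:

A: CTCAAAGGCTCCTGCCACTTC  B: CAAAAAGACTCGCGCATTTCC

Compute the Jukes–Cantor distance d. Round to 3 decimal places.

The sequences differ at 9 of 21 sites (2, 3, 8, 12, 13, 16, 17, 18, 20), so p = 9/21 ≈ 0.428571.
d = −(3/4) ln(1 − 4p/3) = −0.75 ln(1 − 0.571428) = −0.75 ln(0.428572)
  = −0.75 × (-0.847297) = 0.635473 substitutions/site.

0.635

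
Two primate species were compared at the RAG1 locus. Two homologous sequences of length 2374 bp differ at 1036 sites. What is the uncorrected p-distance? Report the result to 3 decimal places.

p = 1036/2374 = 0.436394… ≈ 0.436 (to 3 d.p.).

0.436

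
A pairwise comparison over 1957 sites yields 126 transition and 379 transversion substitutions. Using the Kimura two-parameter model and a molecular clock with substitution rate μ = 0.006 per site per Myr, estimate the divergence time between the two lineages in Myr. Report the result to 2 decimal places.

26.43

P = 126/1957 ≈ 0.064384 and Q = 379/1957 ≈ 0.193664.
Under the Kimura two-parameter model, d = −½ ln(1 − 2P − Q) − ¼ ln(1 − 2Q).
1 − 2P − Q = 0.677568, giving −½ ln(0.677568) = 0.194623.
1 − 2Q = 0.612672, giving −¼ ln(0.612672) = 0.122481.
d = 0.194623 + 0.122481 = 0.317104.
Under a molecular clock d = 2μt, so t = d/(2μ) = 0.317104 / (2 × 0.006) = 26.43 Myr.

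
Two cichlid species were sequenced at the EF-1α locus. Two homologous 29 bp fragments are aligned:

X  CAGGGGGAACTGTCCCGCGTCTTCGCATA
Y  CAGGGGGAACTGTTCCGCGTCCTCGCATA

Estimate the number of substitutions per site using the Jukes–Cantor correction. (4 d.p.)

0.0723

The sequences differ at 2 of 29 sites (14, 22), so p = 2/29 ≈ 0.068966.
d = −(3/4) ln(1 − 4p/3) = −0.75 ln(1 − 0.091955) = −0.75 ln(0.908045)
  = −0.75 × (-0.096461) = 0.072346 substitutions/site.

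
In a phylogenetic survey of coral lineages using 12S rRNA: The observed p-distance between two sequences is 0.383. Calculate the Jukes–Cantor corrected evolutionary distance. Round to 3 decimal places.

d = −(3/4) ln(1 − 4p/3) = −0.75 ln(1 − 0.510667) = −0.75 ln(0.489333)
  = −0.75 × (-0.714712) = 0.536034 substitutions/site.

0.536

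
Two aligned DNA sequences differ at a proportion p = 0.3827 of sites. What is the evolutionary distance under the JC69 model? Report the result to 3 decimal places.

d = −(3/4) ln(1 − 4p/3) = −0.75 ln(1 − 0.510267) = −0.75 ln(0.489733)
  = −0.75 × (-0.713895) = 0.535421 substitutions/site.

0.535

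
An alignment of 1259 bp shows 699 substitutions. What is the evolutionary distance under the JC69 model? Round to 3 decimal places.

1.011

p = 699/1259 ≈ 0.555203.
d = −(3/4) ln(1 − 4p/3) = −0.75 ln(1 − 0.740271) = −0.75 ln(0.259729)
  = −0.75 × (-1.348116) = 1.011087 substitutions/site.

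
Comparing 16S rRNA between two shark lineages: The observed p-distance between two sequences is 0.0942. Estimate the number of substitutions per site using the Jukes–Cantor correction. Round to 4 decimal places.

0.1007

d = −(3/4) ln(1 − 4p/3) = −0.75 ln(1 − 0.1256) = −0.75 ln(0.8744)
  = −0.75 × (-0.134217) = 0.100663 substitutions/site.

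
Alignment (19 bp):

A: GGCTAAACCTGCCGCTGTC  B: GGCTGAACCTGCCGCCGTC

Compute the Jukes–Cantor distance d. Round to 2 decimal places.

The sequences differ at 2 of 19 sites (5, 16), so p = 2/19 ≈ 0.105263.
d = −(3/4) ln(1 − 4p/3) = −0.75 ln(1 − 0.140351) = −0.75 ln(0.859649)
  = −0.75 × (-0.151231) = 0.113423 substitutions/site.

0.11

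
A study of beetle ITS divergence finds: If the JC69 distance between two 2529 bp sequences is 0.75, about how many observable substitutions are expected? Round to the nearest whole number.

1199

Invert JC69: p = (3/4)(1 − e^(−4d/3)) = 0.75 × (1 − e^(-1)) = 0.75 × (1 − 0.367879) = 0.474091.
Expected differing sites = pL ≈ 0.474091 × 2529 = 1198.976139 ≈ 1199.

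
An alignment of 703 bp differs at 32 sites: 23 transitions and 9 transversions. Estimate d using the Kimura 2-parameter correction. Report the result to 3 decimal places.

0.047

P = 23/703 ≈ 0.032717 and Q = 9/703 ≈ 0.012802.
Under the Kimura two-parameter model, d = −½ ln(1 − 2P − Q) − ¼ ln(1 − 2Q).
1 − 2P − Q = 0.921764, giving −½ ln(0.921764) = 0.040733.
1 − 2Q = 0.974396, giving −¼ ln(0.974396) = 0.006484.
d = 0.040733 + 0.006484 = 0.047217.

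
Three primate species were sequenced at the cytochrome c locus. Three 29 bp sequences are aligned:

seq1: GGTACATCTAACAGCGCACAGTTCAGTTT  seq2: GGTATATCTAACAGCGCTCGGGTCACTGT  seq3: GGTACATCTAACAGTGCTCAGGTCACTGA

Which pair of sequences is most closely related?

seq2 and seq3

seq1–seq2: 6/29 differ, p = 0.207, d = 0.242.
seq1–seq3: 6/29 differ, p = 0.207, d = 0.242.
seq2–seq3: 4/29 differ, p = 0.138, d = 0.152.
The smallest distance is between seq2 and seq3.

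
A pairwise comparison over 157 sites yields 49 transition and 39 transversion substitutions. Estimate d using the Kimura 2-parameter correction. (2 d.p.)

P = 49/157 ≈ 0.312102 and Q = 39/157 ≈ 0.248408.
Under the Kimura two-parameter model, d = −½ ln(1 − 2P − Q) − ¼ ln(1 − 2Q).
1 − 2P − Q = 0.127388, giving −½ ln(0.127388) = 1.030259.
1 − 2Q = 0.503184, giving −¼ ln(0.503184) = 0.171700.
d = 1.030259 + 0.171700 = 1.201959.

1.20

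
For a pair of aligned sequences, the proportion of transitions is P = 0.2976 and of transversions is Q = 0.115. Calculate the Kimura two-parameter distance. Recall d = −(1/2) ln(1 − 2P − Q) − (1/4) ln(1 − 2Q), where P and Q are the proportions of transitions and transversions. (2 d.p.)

Under the Kimura two-parameter model, d = −½ ln(1 − 2P − Q) − ¼ ln(1 − 2Q).
1 − 2P − Q = 0.2898, giving −½ ln(0.2898) = 0.619282.
1 − 2Q = 0.77, giving −¼ ln(0.77) = 0.065341.
d = 0.619282 + 0.065341 = 0.684623.

0.68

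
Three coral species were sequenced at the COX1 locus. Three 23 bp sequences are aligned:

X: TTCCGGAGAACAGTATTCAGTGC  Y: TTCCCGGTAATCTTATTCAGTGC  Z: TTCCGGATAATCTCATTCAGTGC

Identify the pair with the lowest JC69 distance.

Y and Z

X–Y: 6/23 differ, p = 0.261, d = 0.321.
X–Z: 5/23 differ, p = 0.217, d = 0.257.
Y–Z: 3/23 differ, p = 0.130, d = 0.143.
The smallest distance is between Y and Z.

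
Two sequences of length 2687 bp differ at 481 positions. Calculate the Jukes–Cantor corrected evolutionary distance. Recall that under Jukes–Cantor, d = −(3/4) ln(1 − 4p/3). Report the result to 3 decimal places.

0.205

p = 481/2687 ≈ 0.17901.
d = −(3/4) ln(1 − 4p/3) = −0.75 ln(1 − 0.23868) = −0.75 ln(0.76132)
  = −0.75 × (-0.272702) = 0.204527 substitutions/site.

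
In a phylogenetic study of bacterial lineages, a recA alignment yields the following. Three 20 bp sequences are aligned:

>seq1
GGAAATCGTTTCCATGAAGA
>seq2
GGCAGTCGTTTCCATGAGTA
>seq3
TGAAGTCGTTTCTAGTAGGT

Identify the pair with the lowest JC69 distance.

seq1 and seq2

seq1–seq2: 4/20 differ, p = 0.200, d = 0.233.
seq1–seq3: 7/20 differ, p = 0.350, d = 0.471.
seq2–seq3: 7/20 differ, p = 0.350, d = 0.471.
The smallest distance is between seq1 and seq2.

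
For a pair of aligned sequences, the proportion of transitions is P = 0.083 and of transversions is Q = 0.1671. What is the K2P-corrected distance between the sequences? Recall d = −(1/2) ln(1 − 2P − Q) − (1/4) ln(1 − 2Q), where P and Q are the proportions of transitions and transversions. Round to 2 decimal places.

0.30

Under the Kimura two-parameter model, d = −½ ln(1 − 2P − Q) − ¼ ln(1 − 2Q).
1 − 2P − Q = 0.6669, giving −½ ln(0.6669) = 0.202558.
1 − 2Q = 0.6658, giving −¼ ln(0.6658) = 0.101691.
d = 0.202558 + 0.101691 = 0.304249.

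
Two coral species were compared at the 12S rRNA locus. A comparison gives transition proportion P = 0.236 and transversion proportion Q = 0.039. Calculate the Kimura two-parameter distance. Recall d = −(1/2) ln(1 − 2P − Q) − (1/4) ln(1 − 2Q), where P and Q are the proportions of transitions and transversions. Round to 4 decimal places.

Under the Kimura two-parameter model, d = −½ ln(1 − 2P − Q) − ¼ ln(1 − 2Q).
1 − 2P − Q = 0.489, giving −½ ln(0.489) = 0.357696.
1 − 2Q = 0.922, giving −¼ ln(0.922) = 0.020303.
d = 0.357696 + 0.020303 = 0.377999.

0.3780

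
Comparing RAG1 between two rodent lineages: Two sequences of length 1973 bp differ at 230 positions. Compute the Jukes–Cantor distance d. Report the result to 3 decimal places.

0.127

p = 230/1973 ≈ 0.116574.
d = −(3/4) ln(1 − 4p/3) = −0.75 ln(1 − 0.155432) = −0.75 ln(0.844568)
  = −0.75 × (-0.168930) = 0.126698 substitutions/site.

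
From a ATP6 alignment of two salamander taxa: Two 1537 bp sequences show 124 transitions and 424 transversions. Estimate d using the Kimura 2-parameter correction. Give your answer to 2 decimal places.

P = 124/1537 ≈ 0.080677 and Q = 424/1537 ≈ 0.275862.
Under the Kimura two-parameter model, d = −½ ln(1 − 2P − Q) − ¼ ln(1 − 2Q).
1 − 2P − Q = 0.562784, giving −½ ln(0.562784) = 0.287430.
1 − 2Q = 0.448276, giving −¼ ln(0.448276) = 0.200587.
d = 0.287430 + 0.200587 = 0.488017.

0.49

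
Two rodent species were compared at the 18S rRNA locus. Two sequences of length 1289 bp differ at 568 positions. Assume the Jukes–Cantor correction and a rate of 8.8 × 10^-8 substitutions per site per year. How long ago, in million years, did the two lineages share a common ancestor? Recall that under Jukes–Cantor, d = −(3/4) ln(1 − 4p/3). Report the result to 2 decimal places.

p = 568/1289 ≈ 0.440652.
d = −(3/4) ln(1 − 4p/3) = −0.75 ln(1 − 0.587536) = −0.75 ln(0.412464)
  = −0.75 × (-0.885606) = 0.664205 substitutions/site.
Under a molecular clock d = 2μt, so t = d/(2μ) = 0.664205 / (2 × 8.8 × 10^-8) = 3.77 million years.

3.77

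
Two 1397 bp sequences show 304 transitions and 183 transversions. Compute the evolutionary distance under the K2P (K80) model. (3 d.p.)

P = 304/1397 ≈ 0.217609 and Q = 183/1397 ≈ 0.130995.
Under the Kimura two-parameter model, d = −½ ln(1 − 2P − Q) − ¼ ln(1 − 2Q).
1 − 2P − Q = 0.433787, giving −½ ln(0.433787) = 0.417601.
1 − 2Q = 0.73801, giving −¼ ln(0.73801) = 0.075949.
d = 0.417601 + 0.075949 = 0.493550.

0.494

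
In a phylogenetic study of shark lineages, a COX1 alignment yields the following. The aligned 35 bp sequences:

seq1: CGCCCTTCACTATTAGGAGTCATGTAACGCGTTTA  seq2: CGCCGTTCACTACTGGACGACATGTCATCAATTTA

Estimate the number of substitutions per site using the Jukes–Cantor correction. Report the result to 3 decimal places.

The sequences differ at 11 of 35 sites, so p = 11/35 ≈ 0.314286.
d = −(3/4) ln(1 − 4p/3) = −0.75 ln(1 − 0.419048) = −0.75 ln(0.580952)
  = −0.75 × (-0.543087) = 0.407315 substitutions/site.

0.407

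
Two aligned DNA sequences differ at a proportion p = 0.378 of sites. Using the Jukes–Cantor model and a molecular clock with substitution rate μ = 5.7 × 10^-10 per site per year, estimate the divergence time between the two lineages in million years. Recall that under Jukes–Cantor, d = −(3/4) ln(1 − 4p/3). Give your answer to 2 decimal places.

d = −(3/4) ln(1 − 4p/3) = −0.75 ln(1 − 0.504) = −0.75 ln(0.496)
  = −0.75 × (-0.701179) = 0.525884 substitutions/site.
Under a molecular clock d = 2μt, so t = d/(2μ) = 0.525884 / (2 × 5.7 × 10^-10) = 461.30 million years.

461.30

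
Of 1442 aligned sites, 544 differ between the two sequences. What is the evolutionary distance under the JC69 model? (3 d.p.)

0.524

p = 544/1442 ≈ 0.377254.
d = −(3/4) ln(1 − 4p/3) = −0.75 ln(1 − 0.503005) = −0.75 ln(0.496995)
  = −0.75 × (-0.699175) = 0.524381 substitutions/site.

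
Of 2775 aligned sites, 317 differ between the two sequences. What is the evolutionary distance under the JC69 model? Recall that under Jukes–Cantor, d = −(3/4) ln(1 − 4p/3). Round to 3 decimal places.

0.124

p = 317/2775 ≈ 0.114234.
d = −(3/4) ln(1 − 4p/3) = −0.75 ln(1 − 0.152312) = −0.75 ln(0.847688)
  = −0.75 × (-0.165243) = 0.123932 substitutions/site.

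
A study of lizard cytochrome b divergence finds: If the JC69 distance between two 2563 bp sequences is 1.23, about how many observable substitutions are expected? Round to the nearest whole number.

Invert JC69: p = (3/4)(1 − e^(−4d/3)) = 0.75 × (1 − e^(-1.64)) = 0.75 × (1 − 0.193980) = 0.604515.
Expected differing sites = pL ≈ 0.604515 × 2563 = 1549.371945 ≈ 1549.

1549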